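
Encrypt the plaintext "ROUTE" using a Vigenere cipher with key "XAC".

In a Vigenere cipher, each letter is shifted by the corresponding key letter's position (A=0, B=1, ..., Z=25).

Step 1: Repeat key to match plaintext length:
  Plaintext: ROUTE
  Key:       XACXA
Step 2: Encrypt each letter:
  R(17) + X(23) = (17+23) mod 26 = 14 = O
  O(14) + A(0) = (14+0) mod 26 = 14 = O
  U(20) + C(2) = (20+2) mod 26 = 22 = W
  T(19) + X(23) = (19+23) mod 26 = 16 = Q
  E(4) + A(0) = (4+0) mod 26 = 4 = E
Ciphertext: OOWQE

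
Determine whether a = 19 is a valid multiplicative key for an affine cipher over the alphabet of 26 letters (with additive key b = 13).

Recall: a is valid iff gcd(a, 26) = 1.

Step 1: Compute gcd(19, 26).
Step 2: gcd(19, 26) = 1.
Since gcd = 1, 19 is coprime with 26, so it is a valid key.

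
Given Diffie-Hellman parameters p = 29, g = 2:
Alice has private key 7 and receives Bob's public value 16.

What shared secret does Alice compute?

Step 1: s = B^a mod p = 16^7 mod 29.
  16^1 mod 29 = 16
  16^2 mod 29 = (16 * 16) mod 29 = 24
  16^3 mod 29 = (24 * 16) mod 29 = 7
  16^4 mod 29 = (7 * 16) mod 29 = 25
  16^5 mod 29 = (25 * 16) mod 29 = 23
  16^6 mod 29 = (23 * 16) mod 29 = 20
  16^7 mod 29 = (20 * 16) mod 29 = 1
Result: shared secret = 1.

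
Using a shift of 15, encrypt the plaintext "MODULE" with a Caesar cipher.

Step 1: For each letter, shift forward by 15 positions (mod 26).
  M (position 12) -> position (12+15) mod 26 = 1 -> B
  O (position 14) -> position (14+15) mod 26 = 3 -> D
  D (position 3) -> position (3+15) mod 26 = 18 -> S
  U (position 20) -> position (20+15) mod 26 = 9 -> J
  L (position 11) -> position (11+15) mod 26 = 0 -> A
  E (position 4) -> position (4+15) mod 26 = 19 -> T
Result: BDSJAT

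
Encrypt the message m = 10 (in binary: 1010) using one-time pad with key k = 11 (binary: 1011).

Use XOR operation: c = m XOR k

Step 1: Write out the XOR operation bit by bit:
  Message: 1010
  Key:     1011
  XOR:     0001
Step 2: Convert to decimal: 0001 = 1.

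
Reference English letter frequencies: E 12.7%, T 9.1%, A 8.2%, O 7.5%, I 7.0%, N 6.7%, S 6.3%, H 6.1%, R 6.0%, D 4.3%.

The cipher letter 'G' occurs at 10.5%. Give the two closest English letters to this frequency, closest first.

Step 1: Observed frequency of 'G' is 10.5%.
Step 2: Compute distances to each reference frequency and sort:
  T (9.1%): difference = 1.4% <-- BEST
  E (12.7%): difference = 2.2% <-- RUNNER-UP
  A (8.2%): difference = 2.3%
  O (7.5%): difference = 3.0%
  I (7.0%): difference = 3.5%
Step 3: Most likely is 'T' (9.1%, diff 1.4%); second most likely is 'E' (12.7%, diff 2.2%).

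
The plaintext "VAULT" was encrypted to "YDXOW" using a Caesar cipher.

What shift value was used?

Step 1: Compare first letters: V (position 21) -> Y (position 24).
Step 2: Shift = (24 - 21) mod 26 = 3.
The shift value is 3.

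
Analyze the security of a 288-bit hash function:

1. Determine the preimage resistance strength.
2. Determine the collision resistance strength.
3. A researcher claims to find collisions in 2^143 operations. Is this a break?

Step 1: Preimage resistance requires brute-force of 2^288 operations.
Step 2: Collision resistance (birthday bound) = 2^(288/2) = 2^144.
Step 3: The claimed attack costs 2^143 operations.
Step 4: Since 2^143 < 2^144, the claimed attack beats the generic birthday bound, so collision resistance is broken.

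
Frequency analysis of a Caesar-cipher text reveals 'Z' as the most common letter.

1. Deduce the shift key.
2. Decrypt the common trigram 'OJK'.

Step 1: In English, 'E' is the most frequent letter (12.7%).
Step 2: The most frequent ciphertext letter is 'Z' (position 25).
Step 3: Shift = (25 - 4) mod 26 = 21.
Step 4: Decrypt 'OJK' by shifting back 21:
  O -> T
  J -> O
  K -> P
Step 5: 'OJK' decrypts to 'TOP'.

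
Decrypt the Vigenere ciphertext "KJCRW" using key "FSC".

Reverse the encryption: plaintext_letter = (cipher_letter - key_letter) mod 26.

Step 1: Extend key: FSCFS
Step 2: Decrypt each letter (c - k) mod 26:
  K(10) - F(5) = (10-5) mod 26 = 5 = F
  J(9) - S(18) = (9-18) mod 26 = 17 = R
  C(2) - C(2) = (2-2) mod 26 = 0 = A
  R(17) - F(5) = (17-5) mod 26 = 12 = M
  W(22) - S(18) = (22-18) mod 26 = 4 = E
Plaintext: FRAME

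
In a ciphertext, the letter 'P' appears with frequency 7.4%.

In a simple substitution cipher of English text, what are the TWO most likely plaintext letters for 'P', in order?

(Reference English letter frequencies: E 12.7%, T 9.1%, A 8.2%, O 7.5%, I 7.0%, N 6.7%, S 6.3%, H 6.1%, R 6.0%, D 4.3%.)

Step 1: Observed frequency of 'P' is 7.4%.
Step 2: Compute distances to each reference frequency and sort:
  O (7.5%): difference = 0.1% <-- BEST
  I (7.0%): difference = 0.4% <-- RUNNER-UP
  N (6.7%): difference = 0.7%
  A (8.2%): difference = 0.8%
  S (6.3%): difference = 1.1%
Step 3: Most likely is 'O' (7.5%, diff 0.1%); second most likely is 'I' (7.0%, diff 0.4%).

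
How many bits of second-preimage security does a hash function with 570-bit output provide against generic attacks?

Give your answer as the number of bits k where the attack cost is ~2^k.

Step 1: The hash has a 570-bit output.
Step 2: Second-preimage resistance means: given a specific input x, it should be infeasible to find a different y with h(y) = h(x).
With a 570-bit output, a generic search for a second preimage costs about 2^570 evaluations (each trial matches the fixed target with probability 2^-570).
Step 3: Security level = 570 bits.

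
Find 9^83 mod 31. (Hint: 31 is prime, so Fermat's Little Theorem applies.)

Step 1: Since 31 is prime, by Fermat's Little Theorem: 9^30 = 1 (mod 31).
Step 2: Reduce exponent: 83 mod 30 = 23.
Step 3: So 9^83 = 9^23 (mod 31).
Step 4: 9^23 mod 31 = 28.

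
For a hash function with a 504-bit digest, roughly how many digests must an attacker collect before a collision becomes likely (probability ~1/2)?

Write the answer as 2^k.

Step 1: The birthday paradox gives collision probability ~50% after sqrt(2^n) = 2^(n/2) hashes.
Step 2: For 504-bit output: 2^(504/2) = 2^252.
Step 3: Approximately 2^252 hash computations needed.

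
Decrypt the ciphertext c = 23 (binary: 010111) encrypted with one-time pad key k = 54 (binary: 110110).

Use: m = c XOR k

Step 1: XOR ciphertext with key:
  Ciphertext: 010111
  Key:        110110
  XOR:        100001
Step 2: Plaintext = 100001 = 33 in decimal.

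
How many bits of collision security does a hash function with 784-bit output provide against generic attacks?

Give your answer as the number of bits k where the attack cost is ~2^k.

Step 1: The hash has a 784-bit output.
Step 2: Collision resistance means it should be infeasible to find any x != y with h(x) = h(y).
By the birthday bound, a generic collision search succeeds after about sqrt(2^784) = 2^(784/2) = 2^392 evaluations.
Step 3: Security level = 392 bits.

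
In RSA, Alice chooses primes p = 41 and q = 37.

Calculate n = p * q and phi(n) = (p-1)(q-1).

Step 1: n = p * q = 41 * 37 = 1517.
Step 2: phi(n) = (p-1)(q-1) = 40 * 36 = 1440.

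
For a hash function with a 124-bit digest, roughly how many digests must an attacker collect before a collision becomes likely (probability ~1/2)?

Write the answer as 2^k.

Step 1: The birthday paradox gives collision probability ~50% after sqrt(2^n) = 2^(n/2) hashes.
Step 2: For 124-bit output: 2^(124/2) = 2^62.
Step 3: Approximately 2^62 hash computations needed.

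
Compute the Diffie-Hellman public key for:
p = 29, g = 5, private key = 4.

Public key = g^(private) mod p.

Step 1: A = g^a mod p = 5^4 mod 29.
  5^1 mod 29 = 5
  5^2 mod 29 = (5 * 5) mod 29 = 25
  5^3 mod 29 = (25 * 5) mod 29 = 9
  5^4 mod 29 = (9 * 5) mod 29 = 16
Result: A = 16.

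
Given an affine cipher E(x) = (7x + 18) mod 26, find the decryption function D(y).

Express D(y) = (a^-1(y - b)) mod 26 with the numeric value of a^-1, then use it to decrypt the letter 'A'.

Step 1: Find a^-1, the modular inverse of 7 mod 26.
Step 2: We need 7 * a^-1 = 1 (mod 26).
Step 3: 7 * 15 = 105 = 4 * 26 + 1, so a^-1 = 15.
Step 4: D(y) = 15(y - 18) mod 26.
Step 5: Apply to 'A' (y = 0): D(0) = 15 * (0 - 18) mod 26 = 15 * -18 mod 26 = 16 -> 'Q'.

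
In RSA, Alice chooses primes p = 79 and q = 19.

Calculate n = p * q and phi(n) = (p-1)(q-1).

Step 1: n = p * q = 79 * 19 = 1501.
Step 2: phi(n) = (p-1)(q-1) = 78 * 18 = 1404.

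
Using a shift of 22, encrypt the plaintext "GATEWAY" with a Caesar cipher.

Step 1: For each letter, shift forward by 22 positions (mod 26).
  G (position 6) -> position (6+22) mod 26 = 2 -> C
  A (position 0) -> position (0+22) mod 26 = 22 -> W
  T (position 19) -> position (19+22) mod 26 = 15 -> P
  E (position 4) -> position (4+22) mod 26 = 0 -> A
  W (position 22) -> position (22+22) mod 26 = 18 -> S
  A (position 0) -> position (0+22) mod 26 = 22 -> W
  Y (position 24) -> position (24+22) mod 26 = 20 -> U
Result: CWPASWU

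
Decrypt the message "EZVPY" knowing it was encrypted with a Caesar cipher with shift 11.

Step 1: Reverse the shift by subtracting 11 from each letter position.
  E (position 4) -> position (4-11) mod 26 = 19 -> T
  Z (position 25) -> position (25-11) mod 26 = 14 -> O
  V (position 21) -> position (21-11) mod 26 = 10 -> K
  P (position 15) -> position (15-11) mod 26 = 4 -> E
  Y (position 24) -> position (24-11) mod 26 = 13 -> N
Decrypted message: TOKEN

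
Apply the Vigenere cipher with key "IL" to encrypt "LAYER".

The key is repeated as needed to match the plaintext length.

Step 1: Repeat key to match plaintext length:
  Plaintext: LAYER
  Key:       ILILI
Step 2: Encrypt each letter:
  L(11) + I(8) = (11+8) mod 26 = 19 = T
  A(0) + L(11) = (0+11) mod 26 = 11 = L
  Y(24) + I(8) = (24+8) mod 26 = 6 = G
  E(4) + L(11) = (4+11) mod 26 = 15 = P
  R(17) + I(8) = (17+8) mod 26 = 25 = Z
Ciphertext: TLGPZ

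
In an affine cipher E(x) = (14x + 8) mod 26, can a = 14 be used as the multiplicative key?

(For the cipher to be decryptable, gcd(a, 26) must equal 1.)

Step 1: Compute gcd(14, 26).
Step 2: gcd(14, 26) = 2.
Since gcd = 2 != 1, 14 shares a common factor with 26, so it cannot be used.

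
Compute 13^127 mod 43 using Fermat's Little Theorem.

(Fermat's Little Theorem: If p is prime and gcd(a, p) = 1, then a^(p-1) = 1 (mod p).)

Step 1: Since 43 is prime, by Fermat's Little Theorem: 13^42 = 1 (mod 43).
Step 2: Reduce exponent: 127 mod 42 = 1.
Step 3: So 13^127 = 13^1 (mod 43).
Step 4: 13^1 mod 43 = 13.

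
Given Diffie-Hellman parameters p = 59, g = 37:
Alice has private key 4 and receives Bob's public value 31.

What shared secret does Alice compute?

Step 1: s = B^a mod p = 31^4 mod 59.
  31^1 mod 59 = 31
  31^2 mod 59 = (31 * 31) mod 59 = 17
  31^3 mod 59 = (17 * 31) mod 59 = 55
  31^4 mod 59 = (55 * 31) mod 59 = 53
Result: shared secret = 53.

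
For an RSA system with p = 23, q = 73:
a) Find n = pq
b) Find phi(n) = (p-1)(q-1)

Step 1: n = p * q = 23 * 73 = 1679.
Step 2: phi(n) = (p-1)(q-1) = 22 * 72 = 1584.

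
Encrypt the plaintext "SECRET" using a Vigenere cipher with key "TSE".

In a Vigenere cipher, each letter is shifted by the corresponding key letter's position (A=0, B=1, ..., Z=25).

Step 1: Repeat key to match plaintext length:
  Plaintext: SECRET
  Key:       TSETSE
Step 2: Encrypt each letter:
  S(18) + T(19) = (18+19) mod 26 = 11 = L
  E(4) + S(18) = (4+18) mod 26 = 22 = W
  C(2) + E(4) = (2+4) mod 26 = 6 = G
  R(17) + T(19) = (17+19) mod 26 = 10 = K
  E(4) + S(18) = (4+18) mod 26 = 22 = W
  T(19) + E(4) = (19+4) mod 26 = 23 = X
Ciphertext: LWGKWX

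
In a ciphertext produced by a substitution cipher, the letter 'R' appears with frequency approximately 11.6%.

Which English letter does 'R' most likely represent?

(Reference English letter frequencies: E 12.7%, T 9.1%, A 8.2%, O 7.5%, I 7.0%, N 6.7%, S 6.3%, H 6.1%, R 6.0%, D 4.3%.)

Step 1: The observed frequency is 11.6%.
Step 2: Compare with English frequencies:
  E: 12.7% (difference: 1.1%) <-- closest
  T: 9.1% (difference: 2.5%)
  A: 8.2% (difference: 3.4%)
  O: 7.5% (difference: 4.1%)
  I: 7.0% (difference: 4.6%)
  N: 6.7% (difference: 4.9%)
  S: 6.3% (difference: 5.3%)
  H: 6.1% (difference: 5.5%)
  R: 6.0% (difference: 5.6%)
  D: 4.3% (difference: 7.3%)
Step 3: 'R' most likely represents 'E' (frequency 12.7%).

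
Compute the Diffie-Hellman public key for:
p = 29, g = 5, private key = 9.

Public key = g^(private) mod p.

Step 1: A = g^a mod p = 5^9 mod 29.
  5^1 mod 29 = 5
  5^2 mod 29 = (5 * 5) mod 29 = 25
  5^3 mod 29 = (25 * 5) mod 29 = 9
  5^4 mod 29 = (9 * 5) mod 29 = 16
  5^5 mod 29 = (16 * 5) mod 29 = 22
  5^6 mod 29 = (22 * 5) mod 29 = 23
  5^7 mod 29 = (23 * 5) mod 29 = 28
  5^8 mod 29 = (28 * 5) mod 29 = 24
  5^9 mod 29 = (24 * 5) mod 29 = 4
Result: A = 4.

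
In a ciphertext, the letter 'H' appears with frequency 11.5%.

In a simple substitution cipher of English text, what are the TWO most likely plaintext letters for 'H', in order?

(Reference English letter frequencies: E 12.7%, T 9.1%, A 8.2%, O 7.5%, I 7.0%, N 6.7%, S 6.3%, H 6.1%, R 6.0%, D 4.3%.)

Step 1: Observed frequency of 'H' is 11.5%.
Step 2: Compute distances to each reference frequency and sort:
  E (12.7%): difference = 1.2% <-- BEST
  T (9.1%): difference = 2.4% <-- RUNNER-UP
  A (8.2%): difference = 3.3%
  O (7.5%): difference = 4.0%
  I (7.0%): difference = 4.5%
Step 3: Most likely is 'E' (12.7%, diff 1.2%); second most likely is 'T' (9.1%, diff 2.4%).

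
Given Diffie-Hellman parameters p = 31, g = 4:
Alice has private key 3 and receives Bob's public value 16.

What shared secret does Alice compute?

Step 1: s = B^a mod p = 16^3 mod 31.
  16^1 mod 31 = 16
  16^2 mod 31 = (16 * 16) mod 31 = 8
  16^3 mod 31 = (8 * 16) mod 31 = 4
Result: shared secret = 4.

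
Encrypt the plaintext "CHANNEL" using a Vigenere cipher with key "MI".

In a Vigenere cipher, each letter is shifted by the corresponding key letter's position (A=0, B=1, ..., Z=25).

Step 1: Repeat key to match plaintext length:
  Plaintext: CHANNEL
  Key:       MIMIMIM
Step 2: Encrypt each letter:
  C(2) + M(12) = (2+12) mod 26 = 14 = O
  H(7) + I(8) = (7+8) mod 26 = 15 = P
  A(0) + M(12) = (0+12) mod 26 = 12 = M
  N(13) + I(8) = (13+8) mod 26 = 21 = V
  N(13) + M(12) = (13+12) mod 26 = 25 = Z
  E(4) + I(8) = (4+8) mod 26 = 12 = M
  L(11) + M(12) = (11+12) mod 26 = 23 = X
Ciphertext: OPMVZMX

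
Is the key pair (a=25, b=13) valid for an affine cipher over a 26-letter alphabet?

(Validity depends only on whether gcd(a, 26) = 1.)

Step 1: Compute gcd(25, 26).
Step 2: gcd(25, 26) = 1.
Since gcd = 1, 25 is coprime with 26, so it is a valid key.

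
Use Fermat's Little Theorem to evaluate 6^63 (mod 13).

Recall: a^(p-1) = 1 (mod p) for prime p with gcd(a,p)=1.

Step 1: Since 13 is prime, by Fermat's Little Theorem: 6^12 = 1 (mod 13).
Step 2: Reduce exponent: 63 mod 12 = 3.
Step 3: So 6^63 = 6^3 (mod 13).
Step 4: 6^3 mod 13 = 8.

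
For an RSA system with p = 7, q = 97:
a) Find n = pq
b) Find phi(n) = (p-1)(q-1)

Step 1: n = p * q = 7 * 97 = 679.
Step 2: phi(n) = (p-1)(q-1) = 6 * 96 = 576.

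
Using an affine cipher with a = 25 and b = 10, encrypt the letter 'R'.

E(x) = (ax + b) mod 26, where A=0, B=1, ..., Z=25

Step 1: Convert 'R' to number: x = 17.
Step 2: E(17) = (25 * 17 + 10) mod 26 = 435 mod 26 = 19.
Step 3: Convert 19 back to letter: T.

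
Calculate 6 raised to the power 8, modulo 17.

Step 1: Compute 6^8 mod 17 step by step, reducing modulo 17 at each step.
  6^1 mod 17 = 6
  6^2 mod 17 = (6 * 6) mod 17 = 2
  6^3 mod 17 = (2 * 6) mod 17 = 12
  6^4 mod 17 = (12 * 6) mod 17 = 4
  6^5 mod 17 = (4 * 6) mod 17 = 7
  6^6 mod 17 = (7 * 6) mod 17 = 8
  6^7 mod 17 = (8 * 6) mod 17 = 14
  6^8 mod 17 = (14 * 6) mod 17 = 16
Step 2: Result = 16.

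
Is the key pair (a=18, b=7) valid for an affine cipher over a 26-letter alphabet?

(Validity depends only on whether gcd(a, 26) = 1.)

Step 1: Compute gcd(18, 26).
Step 2: gcd(18, 26) = 2.
Since gcd = 2 != 1, 18 shares a common factor with 26, so it cannot be used.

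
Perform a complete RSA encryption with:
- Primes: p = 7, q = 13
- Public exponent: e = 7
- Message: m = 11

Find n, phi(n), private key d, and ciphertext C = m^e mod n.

Step 1: n = 7 * 13 = 91.
Step 2: phi(n) = (7-1)(13-1) = 6 * 12 = 72.
Step 3: Find d = 7^(-1) mod 72 = 31.
  Verify: 7 * 31 = 217 = 1 (mod 72).
Step 4: C = 11^7 mod 91 = 67.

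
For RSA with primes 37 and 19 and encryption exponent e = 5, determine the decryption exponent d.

Step 1: n = 37 * 19 = 703.
Step 2: phi(n) = 36 * 18 = 648.
Step 3: Find d such that 5 * d = 1 (mod 648).
Step 4: d = 5^(-1) mod 648 = 389.
Verification: 5 * 389 = 1945 = 3 * 648 + 1.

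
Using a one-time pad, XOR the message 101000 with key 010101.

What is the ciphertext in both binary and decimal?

Step 1: Write out the XOR operation bit by bit:
  Message: 101000
  Key:     010101
  XOR:     111101
Step 2: Convert to decimal: 111101 = 61.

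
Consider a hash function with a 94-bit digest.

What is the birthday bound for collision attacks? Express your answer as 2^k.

Step 1: The birthday paradox gives collision probability ~50% after sqrt(2^n) = 2^(n/2) hashes.
Step 2: For 94-bit output: 2^(94/2) = 2^47.
Step 3: Approximately 2^47 hash computations needed.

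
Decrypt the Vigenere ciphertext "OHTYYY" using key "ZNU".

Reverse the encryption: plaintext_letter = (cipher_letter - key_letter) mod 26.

Step 1: Extend key: ZNUZNU
Step 2: Decrypt each letter (c - k) mod 26:
  O(14) - Z(25) = (14-25) mod 26 = 15 = P
  H(7) - N(13) = (7-13) mod 26 = 20 = U
  T(19) - U(20) = (19-20) mod 26 = 25 = Z
  Y(24) - Z(25) = (24-25) mod 26 = 25 = Z
  Y(24) - N(13) = (24-13) mod 26 = 11 = L
  Y(24) - U(20) = (24-20) mod 26 = 4 = E
Plaintext: PUZZLE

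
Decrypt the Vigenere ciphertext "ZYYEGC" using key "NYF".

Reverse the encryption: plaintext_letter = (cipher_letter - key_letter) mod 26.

Step 1: Extend key: NYFNYF
Step 2: Decrypt each letter (c - k) mod 26:
  Z(25) - N(13) = (25-13) mod 26 = 12 = M
  Y(24) - Y(24) = (24-24) mod 26 = 0 = A
  Y(24) - F(5) = (24-5) mod 26 = 19 = T
  E(4) - N(13) = (4-13) mod 26 = 17 = R
  G(6) - Y(24) = (6-24) mod 26 = 8 = I
  C(2) - F(5) = (2-5) mod 26 = 23 = X
Plaintext: MATRIX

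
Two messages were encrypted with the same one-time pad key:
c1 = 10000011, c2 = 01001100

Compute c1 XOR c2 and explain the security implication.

Step 1: c1 XOR c2 = (m1 XOR k) XOR (m2 XOR k).
Step 2: By XOR associativity/commutativity: = m1 XOR m2 XOR k XOR k = m1 XOR m2.
Step 3: 10000011 XOR 01001100 = 11001111 = 207.
Step 4: The key cancels out! An attacker learns m1 XOR m2 = 207, revealing the relationship between plaintexts.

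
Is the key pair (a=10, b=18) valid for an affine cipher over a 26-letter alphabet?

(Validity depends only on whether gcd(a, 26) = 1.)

Step 1: Compute gcd(10, 26).
Step 2: gcd(10, 26) = 2.
Since gcd = 2 != 1, 10 shares a common factor with 26, so it cannot be used.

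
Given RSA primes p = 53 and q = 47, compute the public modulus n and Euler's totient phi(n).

Step 1: n = p * q = 53 * 47 = 2491.
Step 2: phi(n) = (p-1)(q-1) = 52 * 46 = 2392.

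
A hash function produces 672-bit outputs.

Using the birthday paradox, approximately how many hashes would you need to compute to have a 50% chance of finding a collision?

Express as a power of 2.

Step 1: The birthday paradox gives collision probability ~50% after sqrt(2^n) = 2^(n/2) hashes.
Step 2: For 672-bit output: 2^(672/2) = 2^336.
Step 3: Approximately 2^336 hash computations needed.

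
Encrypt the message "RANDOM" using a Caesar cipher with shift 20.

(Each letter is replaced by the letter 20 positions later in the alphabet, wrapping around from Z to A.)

Step 1: For each letter, shift forward by 20 positions (mod 26).
  R (position 17) -> position (17+20) mod 26 = 11 -> L
  A (position 0) -> position (0+20) mod 26 = 20 -> U
  N (position 13) -> position (13+20) mod 26 = 7 -> H
  D (position 3) -> position (3+20) mod 26 = 23 -> X
  O (position 14) -> position (14+20) mod 26 = 8 -> I
  M (position 12) -> position (12+20) mod 26 = 6 -> G
Result: LUHXIG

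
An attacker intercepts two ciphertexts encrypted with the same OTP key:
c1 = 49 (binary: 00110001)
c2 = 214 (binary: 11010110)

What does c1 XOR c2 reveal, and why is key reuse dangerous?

Step 1: c1 XOR c2 = (m1 XOR k) XOR (m2 XOR k).
Step 2: By XOR associativity/commutativity: = m1 XOR m2 XOR k XOR k = m1 XOR m2.
Step 3: 00110001 XOR 11010110 = 11100111 = 231.
Step 4: The key cancels out! An attacker learns m1 XOR m2 = 231, revealing the relationship between plaintexts.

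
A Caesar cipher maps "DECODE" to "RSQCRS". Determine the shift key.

Step 1: Compare first letters: D (position 3) -> R (position 17).
Step 2: Shift = (17 - 3) mod 26 = 14.
The shift value is 14.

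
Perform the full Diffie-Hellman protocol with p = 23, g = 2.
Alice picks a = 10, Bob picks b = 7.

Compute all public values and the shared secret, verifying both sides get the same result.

Step 1: A = g^a mod p = 2^10 mod 23 = 12.
Step 2: B = g^b mod p = 2^7 mod 23 = 13.
Step 3: Alice computes s = B^a mod p = 13^10 mod 23 = 16.
Step 4: Bob computes s = A^b mod p = 12^7 mod 23 = 16.
Both sides agree: shared secret = 16.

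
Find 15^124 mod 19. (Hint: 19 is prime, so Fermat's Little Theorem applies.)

Step 1: Since 19 is prime, by Fermat's Little Theorem: 15^18 = 1 (mod 19).
Step 2: Reduce exponent: 124 mod 18 = 16.
Step 3: So 15^124 = 15^16 (mod 19).
Step 4: 15^16 mod 19 = 6.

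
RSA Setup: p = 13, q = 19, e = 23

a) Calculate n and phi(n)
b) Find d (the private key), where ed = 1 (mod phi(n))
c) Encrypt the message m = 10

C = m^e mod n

Step 1: n = 13 * 19 = 247.
Step 2: phi(n) = (13-1)(19-1) = 12 * 18 = 216.
Step 3: Find d = 23^(-1) mod 216 = 47.
  Verify: 23 * 47 = 1081 = 1 (mod 216).
Step 4: C = 10^23 mod 247 = 212.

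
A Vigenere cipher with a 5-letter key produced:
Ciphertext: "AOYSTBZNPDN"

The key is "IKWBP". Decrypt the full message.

Step 1: Key 'IKWBP' has length 5. Extended key: IKWBPIKWBPI
Step 2: Decrypt each position:
  A(0) - I(8) = 18 = S
  O(14) - K(10) = 4 = E
  Y(24) - W(22) = 2 = C
  S(18) - B(1) = 17 = R
  T(19) - P(15) = 4 = E
  B(1) - I(8) = 19 = T
  Z(25) - K(10) = 15 = P
  N(13) - W(22) = 17 = R
  P(15) - B(1) = 14 = O
  D(3) - P(15) = 14 = O
  N(13) - I(8) = 5 = F
Plaintext: SECRETPROOF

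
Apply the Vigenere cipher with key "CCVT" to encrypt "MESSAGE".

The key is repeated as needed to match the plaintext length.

Step 1: Repeat key to match plaintext length:
  Plaintext: MESSAGE
  Key:       CCVTCCV
Step 2: Encrypt each letter:
  M(12) + C(2) = (12+2) mod 26 = 14 = O
  E(4) + C(2) = (4+2) mod 26 = 6 = G
  S(18) + V(21) = (18+21) mod 26 = 13 = N
  S(18) + T(19) = (18+19) mod 26 = 11 = L
  A(0) + C(2) = (0+2) mod 26 = 2 = C
  G(6) + C(2) = (6+2) mod 26 = 8 = I
  E(4) + V(21) = (4+21) mod 26 = 25 = Z
Ciphertext: OGNLCIZ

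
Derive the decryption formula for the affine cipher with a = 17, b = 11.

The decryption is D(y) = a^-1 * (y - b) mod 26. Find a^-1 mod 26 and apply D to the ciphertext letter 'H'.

Step 1: Find a^-1, the modular inverse of 17 mod 26.
Step 2: We need 17 * a^-1 = 1 (mod 26).
Step 3: 17 * 23 = 391 = 15 * 26 + 1, so a^-1 = 23.
Step 4: D(y) = 23(y - 11) mod 26.
Step 5: Apply to 'H' (y = 7): D(7) = 23 * (7 - 11) mod 26 = 23 * -4 mod 26 = 12 -> 'M'.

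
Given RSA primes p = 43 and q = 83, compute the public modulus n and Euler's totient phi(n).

Step 1: n = p * q = 43 * 83 = 3569.
Step 2: phi(n) = (p-1)(q-1) = 42 * 82 = 3444.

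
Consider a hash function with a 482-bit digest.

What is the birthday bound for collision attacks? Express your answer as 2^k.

Step 1: The birthday paradox gives collision probability ~50% after sqrt(2^n) = 2^(n/2) hashes.
Step 2: For 482-bit output: 2^(482/2) = 2^241.
Step 3: Approximately 2^241 hash computations needed.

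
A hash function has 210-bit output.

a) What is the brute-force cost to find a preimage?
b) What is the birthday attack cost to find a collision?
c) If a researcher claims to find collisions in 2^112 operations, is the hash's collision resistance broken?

Step 1: Preimage resistance requires brute-force of 2^210 operations.
Step 2: Collision resistance (birthday bound) = 2^(210/2) = 2^105.
Step 3: The claimed attack costs 2^112 operations.
Step 4: Since 2^112 >= 2^105, the claimed attack is no faster than the generic birthday attack, so this does not break collision resistance.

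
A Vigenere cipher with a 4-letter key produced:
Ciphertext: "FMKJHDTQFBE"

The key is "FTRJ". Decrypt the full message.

Step 1: Key 'FTRJ' has length 4. Extended key: FTRJFTRJFTR
Step 2: Decrypt each position:
  F(5) - F(5) = 0 = A
  M(12) - T(19) = 19 = T
  K(10) - R(17) = 19 = T
  J(9) - J(9) = 0 = A
  H(7) - F(5) = 2 = C
  D(3) - T(19) = 10 = K
  T(19) - R(17) = 2 = C
  Q(16) - J(9) = 7 = H
  F(5) - F(5) = 0 = A
  B(1) - T(19) = 8 = I
  E(4) - R(17) = 13 = N
Plaintext: ATTACKCHAIN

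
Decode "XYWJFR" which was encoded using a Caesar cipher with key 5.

Step 1: Reverse the shift by subtracting 5 from each letter position.
  X (position 23) -> position (23-5) mod 26 = 18 -> S
  Y (position 24) -> position (24-5) mod 26 = 19 -> T
  W (position 22) -> position (22-5) mod 26 = 17 -> R
  J (position 9) -> position (9-5) mod 26 = 4 -> E
  F (position 5) -> position (5-5) mod 26 = 0 -> A
  R (position 17) -> position (17-5) mod 26 = 12 -> M
Decrypted message: STREAM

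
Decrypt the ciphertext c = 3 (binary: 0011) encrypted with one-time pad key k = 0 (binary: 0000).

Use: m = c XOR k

Step 1: XOR ciphertext with key:
  Ciphertext: 0011
  Key:        0000
  XOR:        0011
Step 2: Plaintext = 0011 = 3 in decimal.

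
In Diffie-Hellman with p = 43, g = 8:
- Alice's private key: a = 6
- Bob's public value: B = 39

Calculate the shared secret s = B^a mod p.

Step 1: s = B^a mod p = 39^6 mod 43.
  39^1 mod 43 = 39
  39^2 mod 43 = (39 * 39) mod 43 = 16
  39^3 mod 43 = (16 * 39) mod 43 = 22
  39^4 mod 43 = (22 * 39) mod 43 = 41
  39^5 mod 43 = (41 * 39) mod 43 = 8
  39^6 mod 43 = (8 * 39) mod 43 = 11
Result: shared secret = 11.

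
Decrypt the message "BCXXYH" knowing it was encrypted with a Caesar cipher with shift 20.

Step 1: Reverse the shift by subtracting 20 from each letter position.
  B (position 1) -> position (1-20) mod 26 = 7 -> H
  C (position 2) -> position (2-20) mod 26 = 8 -> I
  X (position 23) -> position (23-20) mod 26 = 3 -> D
  X (position 23) -> position (23-20) mod 26 = 3 -> D
  Y (position 24) -> position (24-20) mod 26 = 4 -> E
  H (position 7) -> position (7-20) mod 26 = 13 -> N
Decrypted message: HIDDEN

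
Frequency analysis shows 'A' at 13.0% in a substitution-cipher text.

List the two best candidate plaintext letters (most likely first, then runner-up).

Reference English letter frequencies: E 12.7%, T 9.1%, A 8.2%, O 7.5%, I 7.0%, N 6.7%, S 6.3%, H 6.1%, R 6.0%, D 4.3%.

Step 1: Observed frequency of 'A' is 13.0%.
Step 2: Compute distances to each reference frequency and sort:
  E (12.7%): difference = 0.3% <-- BEST
  T (9.1%): difference = 3.9% <-- RUNNER-UP
  A (8.2%): difference = 4.8%
  O (7.5%): difference = 5.5%
  I (7.0%): difference = 6.0%
Step 3: Most likely is 'E' (12.7%, diff 0.3%); second most likely is 'T' (9.1%, diff 3.9%).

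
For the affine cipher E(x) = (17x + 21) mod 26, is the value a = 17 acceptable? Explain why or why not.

Step 1: Compute gcd(17, 26).
Step 2: gcd(17, 26) = 1.
Since gcd = 1, 17 is coprime with 26, so it is a valid key.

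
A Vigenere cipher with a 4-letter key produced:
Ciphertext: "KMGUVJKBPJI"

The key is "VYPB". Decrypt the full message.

Step 1: Key 'VYPB' has length 4. Extended key: VYPBVYPBVYP
Step 2: Decrypt each position:
  K(10) - V(21) = 15 = P
  M(12) - Y(24) = 14 = O
  G(6) - P(15) = 17 = R
  U(20) - B(1) = 19 = T
  V(21) - V(21) = 0 = A
  J(9) - Y(24) = 11 = L
  K(10) - P(15) = 21 = V
  B(1) - B(1) = 0 = A
  P(15) - V(21) = 20 = U
  J(9) - Y(24) = 11 = L
  I(8) - P(15) = 19 = T
Plaintext: PORTALVAULT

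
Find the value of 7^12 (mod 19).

Step 1: Compute 7^12 mod 19 step by step, reducing modulo 19 at each step.
  7^1 mod 19 = 7
  7^2 mod 19 = (7 * 7) mod 19 = 11
  7^3 mod 19 = (11 * 7) mod 19 = 1
  7^4 mod 19 = (1 * 7) mod 19 = 7
  7^5 mod 19 = (7 * 7) mod 19 = 11
  7^6 mod 19 = (11 * 7) mod 19 = 1
  7^7 mod 19 = (1 * 7) mod 19 = 7
  7^8 mod 19 = (7 * 7) mod 19 = 11
  7^9 mod 19 = (11 * 7) mod 19 = 1
  7^10 mod 19 = (1 * 7) mod 19 = 7
  7^11 mod 19 = (7 * 7) mod 19 = 11
  7^12 mod 19 = (11 * 7) mod 19 = 1
Step 2: Result = 1.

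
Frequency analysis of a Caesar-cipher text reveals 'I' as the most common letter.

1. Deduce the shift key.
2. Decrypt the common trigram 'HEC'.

Step 1: In English, 'E' is the most frequent letter (12.7%).
Step 2: The most frequent ciphertext letter is 'I' (position 8).
Step 3: Shift = (8 - 4) mod 26 = 4.
Step 4: Decrypt 'HEC' by shifting back 4:
  H -> D
  E -> A
  C -> Y
Step 5: 'HEC' decrypts to 'DAY'.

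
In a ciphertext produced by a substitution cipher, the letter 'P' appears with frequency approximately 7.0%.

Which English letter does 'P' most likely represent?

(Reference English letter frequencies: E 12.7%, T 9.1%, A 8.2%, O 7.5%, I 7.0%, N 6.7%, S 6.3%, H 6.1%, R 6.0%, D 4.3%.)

Step 1: The observed frequency is 7.0%.
Step 2: Compare with English frequencies:
  E: 12.7% (difference: 5.7%)
  T: 9.1% (difference: 2.1%)
  A: 8.2% (difference: 1.2%)
  O: 7.5% (difference: 0.5%)
  I: 7.0% (difference: 0.0%) <-- closest
  N: 6.7% (difference: 0.3%)
  S: 6.3% (difference: 0.7%)
  H: 6.1% (difference: 0.9%)
  R: 6.0% (difference: 1.0%)
  D: 4.3% (difference: 2.7%)
Step 3: 'P' most likely represents 'I' (frequency 7.0%).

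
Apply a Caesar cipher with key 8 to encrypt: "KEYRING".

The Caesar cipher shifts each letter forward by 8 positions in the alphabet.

Step 1: For each letter, shift forward by 8 positions (mod 26).
  K (position 10) -> position (10+8) mod 26 = 18 -> S
  E (position 4) -> position (4+8) mod 26 = 12 -> M
  Y (position 24) -> position (24+8) mod 26 = 6 -> G
  R (position 17) -> position (17+8) mod 26 = 25 -> Z
  I (position 8) -> position (8+8) mod 26 = 16 -> Q
  N (position 13) -> position (13+8) mod 26 = 21 -> V
  G (position 6) -> position (6+8) mod 26 = 14 -> O
Result: SMGZQVO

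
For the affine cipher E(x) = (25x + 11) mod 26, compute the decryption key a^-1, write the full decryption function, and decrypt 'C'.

Step 1: Find a^-1, the modular inverse of 25 mod 26.
Step 2: We need 25 * a^-1 = 1 (mod 26).
Step 3: 25 * 25 = 625 = 24 * 26 + 1, so a^-1 = 25.
Step 4: D(y) = 25(y - 11) mod 26.
Step 5: Apply to 'C' (y = 2): D(2) = 25 * (2 - 11) mod 26 = 25 * -9 mod 26 = 9 -> 'J'.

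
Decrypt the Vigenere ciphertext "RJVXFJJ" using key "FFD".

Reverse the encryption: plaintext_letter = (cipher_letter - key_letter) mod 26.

Step 1: Extend key: FFDFFDF
Step 2: Decrypt each letter (c - k) mod 26:
  R(17) - F(5) = (17-5) mod 26 = 12 = M
  J(9) - F(5) = (9-5) mod 26 = 4 = E
  V(21) - D(3) = (21-3) mod 26 = 18 = S
  X(23) - F(5) = (23-5) mod 26 = 18 = S
  F(5) - F(5) = (5-5) mod 26 = 0 = A
  J(9) - D(3) = (9-3) mod 26 = 6 = G
  J(9) - F(5) = (9-5) mod 26 = 4 = E
Plaintext: MESSAGE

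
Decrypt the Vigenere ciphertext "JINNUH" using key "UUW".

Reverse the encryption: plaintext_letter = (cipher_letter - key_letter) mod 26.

Step 1: Extend key: UUWUUW
Step 2: Decrypt each letter (c - k) mod 26:
  J(9) - U(20) = (9-20) mod 26 = 15 = P
  I(8) - U(20) = (8-20) mod 26 = 14 = O
  N(13) - W(22) = (13-22) mod 26 = 17 = R
  N(13) - U(20) = (13-20) mod 26 = 19 = T
  U(20) - U(20) = (20-20) mod 26 = 0 = A
  H(7) - W(22) = (7-22) mod 26 = 11 = L
Plaintext: PORTAL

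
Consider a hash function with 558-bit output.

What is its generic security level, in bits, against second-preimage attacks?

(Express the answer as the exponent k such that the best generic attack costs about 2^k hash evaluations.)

Step 1: The hash has a 558-bit output.
Step 2: Second-preimage resistance means: given a specific input x, it should be infeasible to find a different y with h(y) = h(x).
With a 558-bit output, a generic search for a second preimage costs about 2^558 evaluations (each trial matches the fixed target with probability 2^-558).
Step 3: Security level = 558 bits.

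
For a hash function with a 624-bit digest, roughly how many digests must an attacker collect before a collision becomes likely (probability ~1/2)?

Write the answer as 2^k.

Step 1: The birthday paradox gives collision probability ~50% after sqrt(2^n) = 2^(n/2) hashes.
Step 2: For 624-bit output: 2^(624/2) = 2^312.
Step 3: Approximately 2^312 hash computations needed.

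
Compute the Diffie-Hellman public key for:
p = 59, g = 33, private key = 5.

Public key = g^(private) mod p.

Step 1: A = g^a mod p = 33^5 mod 59.
  33^1 mod 59 = 33
  33^2 mod 59 = (33 * 33) mod 59 = 27
  33^3 mod 59 = (27 * 33) mod 59 = 6
  33^4 mod 59 = (6 * 33) mod 59 = 21
  33^5 mod 59 = (21 * 33) mod 59 = 44
Result: A = 44.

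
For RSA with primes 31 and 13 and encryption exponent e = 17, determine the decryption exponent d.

Step 1: n = 31 * 13 = 403.
Step 2: phi(n) = 30 * 12 = 360.
Step 3: Find d such that 17 * d = 1 (mod 360).
Step 4: d = 17^(-1) mod 360 = 233.
Verification: 17 * 233 = 3961 = 11 * 360 + 1.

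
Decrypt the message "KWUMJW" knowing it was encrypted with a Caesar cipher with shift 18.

Step 1: Reverse the shift by subtracting 18 from each letter position.
  K (position 10) -> position (10-18) mod 26 = 18 -> S
  W (position 22) -> position (22-18) mod 26 = 4 -> E
  U (position 20) -> position (20-18) mod 26 = 2 -> C
  M (position 12) -> position (12-18) mod 26 = 20 -> U
  J (position 9) -> position (9-18) mod 26 = 17 -> R
  W (position 22) -> position (22-18) mod 26 = 4 -> E
Decrypted message: SECURE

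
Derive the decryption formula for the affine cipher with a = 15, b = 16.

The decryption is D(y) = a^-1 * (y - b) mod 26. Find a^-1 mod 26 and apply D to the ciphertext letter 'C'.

Step 1: Find a^-1, the modular inverse of 15 mod 26.
Step 2: We need 15 * a^-1 = 1 (mod 26).
Step 3: 15 * 7 = 105 = 4 * 26 + 1, so a^-1 = 7.
Step 4: D(y) = 7(y - 16) mod 26.
Step 5: Apply to 'C' (y = 2): D(2) = 7 * (2 - 16) mod 26 = 7 * -14 mod 26 = 6 -> 'G'.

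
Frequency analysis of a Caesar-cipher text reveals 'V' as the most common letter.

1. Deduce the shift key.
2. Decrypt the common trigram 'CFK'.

Step 1: In English, 'E' is the most frequent letter (12.7%).
Step 2: The most frequent ciphertext letter is 'V' (position 21).
Step 3: Shift = (21 - 4) mod 26 = 17.
Step 4: Decrypt 'CFK' by shifting back 17:
  C -> L
  F -> O
  K -> T
Step 5: 'CFK' decrypts to 'LOT'.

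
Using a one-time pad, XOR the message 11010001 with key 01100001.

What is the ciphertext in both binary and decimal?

Step 1: Write out the XOR operation bit by bit:
  Message: 11010001
  Key:     01100001
  XOR:     10110000
Step 2: Convert to decimal: 10110000 = 176.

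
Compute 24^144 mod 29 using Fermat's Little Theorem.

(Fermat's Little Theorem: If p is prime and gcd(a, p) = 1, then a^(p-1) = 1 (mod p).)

Step 1: Since 29 is prime, by Fermat's Little Theorem: 24^28 = 1 (mod 29).
Step 2: Reduce exponent: 144 mod 28 = 4.
Step 3: So 24^144 = 24^4 (mod 29).
Step 4: 24^4 mod 29 = 16.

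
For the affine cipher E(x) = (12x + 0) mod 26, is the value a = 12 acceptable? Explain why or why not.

Step 1: Compute gcd(12, 26).
Step 2: gcd(12, 26) = 2.
Since gcd = 2 != 1, 12 shares a common factor with 26, so it cannot be used.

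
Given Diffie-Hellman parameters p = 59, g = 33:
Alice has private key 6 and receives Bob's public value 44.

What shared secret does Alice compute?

Step 1: s = B^a mod p = 44^6 mod 59.
  44^1 mod 59 = 44
  44^2 mod 59 = (44 * 44) mod 59 = 48
  44^3 mod 59 = (48 * 44) mod 59 = 47
  44^4 mod 59 = (47 * 44) mod 59 = 3
  44^5 mod 59 = (3 * 44) mod 59 = 14
  44^6 mod 59 = (14 * 44) mod 59 = 26
Result: shared secret = 26.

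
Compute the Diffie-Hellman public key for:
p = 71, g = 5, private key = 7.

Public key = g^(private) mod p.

Step 1: A = g^a mod p = 5^7 mod 71.
  5^1 mod 71 = 5
  5^2 mod 71 = (5 * 5) mod 71 = 25
  5^3 mod 71 = (25 * 5) mod 71 = 54
  5^4 mod 71 = (54 * 5) mod 71 = 57
  5^5 mod 71 = (57 * 5) mod 71 = 1
  5^6 mod 71 = (1 * 5) mod 71 = 5
  5^7 mod 71 = (5 * 5) mod 71 = 25
Result: A = 25.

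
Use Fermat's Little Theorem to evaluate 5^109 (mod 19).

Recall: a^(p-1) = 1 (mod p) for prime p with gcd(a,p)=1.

Step 1: Since 19 is prime, by Fermat's Little Theorem: 5^18 = 1 (mod 19).
Step 2: Reduce exponent: 109 mod 18 = 1.
Step 3: So 5^109 = 5^1 (mod 19).
Step 4: 5^1 mod 19 = 5.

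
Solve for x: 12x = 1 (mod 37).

Step 1: We need x such that 12 * x = 1 (mod 37).
Step 2: Using the extended Euclidean algorithm or trial:
  12 * 34 = 408 = 11 * 37 + 1.
Step 3: Since 408 mod 37 = 1, the inverse is x = 34.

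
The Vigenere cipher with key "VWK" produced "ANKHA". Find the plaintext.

Step 1: Extend key: VWKVW
Step 2: Decrypt each letter (c - k) mod 26:
  A(0) - V(21) = (0-21) mod 26 = 5 = F
  N(13) - W(22) = (13-22) mod 26 = 17 = R
  K(10) - K(10) = (10-10) mod 26 = 0 = A
  H(7) - V(21) = (7-21) mod 26 = 12 = M
  A(0) - W(22) = (0-22) mod 26 = 4 = E
Plaintext: FRAME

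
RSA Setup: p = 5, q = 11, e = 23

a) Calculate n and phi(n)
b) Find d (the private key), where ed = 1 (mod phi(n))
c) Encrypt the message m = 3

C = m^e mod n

Step 1: n = 5 * 11 = 55.
Step 2: phi(n) = (5-1)(11-1) = 4 * 10 = 40.
Step 3: Find d = 23^(-1) mod 40 = 7.
  Verify: 23 * 7 = 161 = 1 (mod 40).
Step 4: C = 3^23 mod 55 = 27.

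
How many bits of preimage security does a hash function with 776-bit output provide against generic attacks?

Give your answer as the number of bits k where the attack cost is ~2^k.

Step 1: The hash has a 776-bit output.
Step 2: Preimage resistance means: given a digest h(x), it should be infeasible to find any input that hashes to it.
With a 776-bit output there are 2^776 possible digests, so a generic brute-force preimage search costs about 2^776 evaluations.
Step 3: Security level = 776 bits.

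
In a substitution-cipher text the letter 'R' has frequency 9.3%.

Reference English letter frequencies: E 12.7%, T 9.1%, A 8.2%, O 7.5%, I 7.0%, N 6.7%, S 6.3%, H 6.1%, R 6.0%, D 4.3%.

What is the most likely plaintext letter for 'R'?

Step 1: The observed frequency is 9.3%.
Step 2: Compare with English frequencies:
  E: 12.7% (difference: 3.4%)
  T: 9.1% (difference: 0.2%) <-- closest
  A: 8.2% (difference: 1.1%)
  O: 7.5% (difference: 1.8%)
  I: 7.0% (difference: 2.3%)
  N: 6.7% (difference: 2.6%)
  S: 6.3% (difference: 3.0%)
  H: 6.1% (difference: 3.2%)
  R: 6.0% (difference: 3.3%)
  D: 4.3% (difference: 5.0%)
Step 3: 'R' most likely represents 'T' (frequency 9.1%).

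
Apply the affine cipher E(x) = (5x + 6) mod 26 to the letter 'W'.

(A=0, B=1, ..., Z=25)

Step 1: Convert 'W' to number: x = 22.
Step 2: E(22) = (5 * 22 + 6) mod 26 = 116 mod 26 = 12.
Step 3: Convert 12 back to letter: M.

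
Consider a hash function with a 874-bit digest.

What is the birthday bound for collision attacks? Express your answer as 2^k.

Step 1: The birthday paradox gives collision probability ~50% after sqrt(2^n) = 2^(n/2) hashes.
Step 2: For 874-bit output: 2^(874/2) = 2^437.
Step 3: Approximately 2^437 hash computations needed.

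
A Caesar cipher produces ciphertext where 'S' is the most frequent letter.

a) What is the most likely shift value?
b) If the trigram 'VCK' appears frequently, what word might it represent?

Step 1: In English, 'E' is the most frequent letter (12.7%).
Step 2: The most frequent ciphertext letter is 'S' (position 18).
Step 3: Shift = (18 - 4) mod 26 = 14.
Step 4: Decrypt 'VCK' by shifting back 14:
  V -> H
  C -> O
  K -> W
Step 5: 'VCK' decrypts to 'HOW'.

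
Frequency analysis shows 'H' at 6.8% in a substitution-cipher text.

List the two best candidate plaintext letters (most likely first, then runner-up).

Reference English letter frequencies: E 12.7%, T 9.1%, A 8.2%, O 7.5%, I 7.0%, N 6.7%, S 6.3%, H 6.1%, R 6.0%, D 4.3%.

Step 1: Observed frequency of 'H' is 6.8%.
Step 2: Compute distances to each reference frequency and sort:
  N (6.7%): difference = 0.1% <-- BEST
  I (7.0%): difference = 0.2% <-- RUNNER-UP
  S (6.3%): difference = 0.5%
  O (7.5%): difference = 0.7%
  H (6.1%): difference = 0.7%
Step 3: Most likely is 'N' (6.7%, diff 0.1%); second most likely is 'I' (7.0%, diff 0.2%).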